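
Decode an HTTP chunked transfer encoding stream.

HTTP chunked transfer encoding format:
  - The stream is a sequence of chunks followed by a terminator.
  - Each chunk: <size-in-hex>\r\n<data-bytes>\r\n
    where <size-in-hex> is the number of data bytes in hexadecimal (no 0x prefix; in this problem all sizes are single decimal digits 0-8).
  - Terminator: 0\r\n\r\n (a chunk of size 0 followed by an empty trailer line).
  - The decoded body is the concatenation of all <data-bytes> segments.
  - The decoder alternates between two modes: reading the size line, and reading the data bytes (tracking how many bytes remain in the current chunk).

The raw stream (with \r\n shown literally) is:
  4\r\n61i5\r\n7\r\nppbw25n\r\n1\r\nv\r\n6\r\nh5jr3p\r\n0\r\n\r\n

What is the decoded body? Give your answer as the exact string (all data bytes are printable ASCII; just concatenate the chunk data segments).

Chunk 1: stream[0..1]='4' size=0x4=4, data at stream[3..7]='61i5' -> body[0..4], body so far='61i5'
Chunk 2: stream[9..10]='7' size=0x7=7, data at stream[12..19]='ppbw25n' -> body[4..11], body so far='61i5ppbw25n'
Chunk 3: stream[21..22]='1' size=0x1=1, data at stream[24..25]='v' -> body[11..12], body so far='61i5ppbw25nv'
Chunk 4: stream[27..28]='6' size=0x6=6, data at stream[30..36]='h5jr3p' -> body[12..18], body so far='61i5ppbw25nvh5jr3p'
Chunk 5: stream[38..39]='0' size=0 (terminator). Final body='61i5ppbw25nvh5jr3p' (18 bytes)

Answer: 61i5ppbw25nvh5jr3p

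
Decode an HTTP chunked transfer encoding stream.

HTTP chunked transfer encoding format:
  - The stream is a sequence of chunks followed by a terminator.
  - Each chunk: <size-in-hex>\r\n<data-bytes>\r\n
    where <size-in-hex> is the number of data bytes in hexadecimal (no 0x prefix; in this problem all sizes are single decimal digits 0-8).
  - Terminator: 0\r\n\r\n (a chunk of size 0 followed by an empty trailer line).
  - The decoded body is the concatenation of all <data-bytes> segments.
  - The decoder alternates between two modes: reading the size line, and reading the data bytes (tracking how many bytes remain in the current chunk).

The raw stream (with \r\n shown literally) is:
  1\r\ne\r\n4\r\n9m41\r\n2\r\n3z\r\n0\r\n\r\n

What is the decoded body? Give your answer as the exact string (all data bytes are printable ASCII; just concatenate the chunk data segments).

Chunk 1: stream[0..1]='1' size=0x1=1, data at stream[3..4]='e' -> body[0..1], body so far='e'
Chunk 2: stream[6..7]='4' size=0x4=4, data at stream[9..13]='9m41' -> body[1..5], body so far='e9m41'
Chunk 3: stream[15..16]='2' size=0x2=2, data at stream[18..20]='3z' -> body[5..7], body so far='e9m413z'
Chunk 4: stream[22..23]='0' size=0 (terminator). Final body='e9m413z' (7 bytes)

Answer: e9m413z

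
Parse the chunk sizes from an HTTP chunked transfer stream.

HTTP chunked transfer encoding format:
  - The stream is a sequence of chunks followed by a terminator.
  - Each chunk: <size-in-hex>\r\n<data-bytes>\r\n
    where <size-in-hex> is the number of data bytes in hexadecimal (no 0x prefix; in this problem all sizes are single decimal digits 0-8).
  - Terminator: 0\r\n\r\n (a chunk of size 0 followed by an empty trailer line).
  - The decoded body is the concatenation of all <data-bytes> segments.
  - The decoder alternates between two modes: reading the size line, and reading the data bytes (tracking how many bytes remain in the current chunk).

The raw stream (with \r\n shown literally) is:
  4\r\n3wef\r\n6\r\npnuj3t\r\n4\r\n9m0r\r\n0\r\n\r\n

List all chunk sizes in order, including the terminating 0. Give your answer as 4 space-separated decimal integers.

Answer: 4 6 4 0

Derivation:
Chunk 1: stream[0..1]='4' size=0x4=4, data at stream[3..7]='3wef' -> body[0..4], body so far='3wef'
Chunk 2: stream[9..10]='6' size=0x6=6, data at stream[12..18]='pnuj3t' -> body[4..10], body so far='3wefpnuj3t'
Chunk 3: stream[20..21]='4' size=0x4=4, data at stream[23..27]='9m0r' -> body[10..14], body so far='3wefpnuj3t9m0r'
Chunk 4: stream[29..30]='0' size=0 (terminator). Final body='3wefpnuj3t9m0r' (14 bytes)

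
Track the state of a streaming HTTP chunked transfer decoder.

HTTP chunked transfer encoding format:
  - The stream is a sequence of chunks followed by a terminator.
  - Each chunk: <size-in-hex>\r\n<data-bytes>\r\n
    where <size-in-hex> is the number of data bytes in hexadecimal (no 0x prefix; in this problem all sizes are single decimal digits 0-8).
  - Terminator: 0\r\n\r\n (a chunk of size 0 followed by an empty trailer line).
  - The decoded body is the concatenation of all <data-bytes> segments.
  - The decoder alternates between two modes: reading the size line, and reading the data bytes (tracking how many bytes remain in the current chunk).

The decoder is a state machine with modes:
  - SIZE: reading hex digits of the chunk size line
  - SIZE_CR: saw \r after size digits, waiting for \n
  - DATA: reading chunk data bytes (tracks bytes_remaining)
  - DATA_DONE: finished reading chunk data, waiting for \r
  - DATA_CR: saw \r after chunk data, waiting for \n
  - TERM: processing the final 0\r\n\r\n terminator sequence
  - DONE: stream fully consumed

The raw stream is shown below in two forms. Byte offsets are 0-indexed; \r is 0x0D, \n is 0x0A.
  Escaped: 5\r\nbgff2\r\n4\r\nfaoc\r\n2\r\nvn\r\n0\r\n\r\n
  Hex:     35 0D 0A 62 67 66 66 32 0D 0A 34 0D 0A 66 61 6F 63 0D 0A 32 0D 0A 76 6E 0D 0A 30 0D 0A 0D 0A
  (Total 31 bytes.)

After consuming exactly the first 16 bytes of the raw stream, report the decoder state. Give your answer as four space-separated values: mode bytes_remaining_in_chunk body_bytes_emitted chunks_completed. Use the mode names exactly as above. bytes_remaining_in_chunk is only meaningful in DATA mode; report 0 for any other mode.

Answer: DATA 1 8 1

Derivation:
Byte 0 = '5': mode=SIZE remaining=0 emitted=0 chunks_done=0
Byte 1 = 0x0D: mode=SIZE_CR remaining=0 emitted=0 chunks_done=0
Byte 2 = 0x0A: mode=DATA remaining=5 emitted=0 chunks_done=0
Byte 3 = 'b': mode=DATA remaining=4 emitted=1 chunks_done=0
Byte 4 = 'g': mode=DATA remaining=3 emitted=2 chunks_done=0
Byte 5 = 'f': mode=DATA remaining=2 emitted=3 chunks_done=0
Byte 6 = 'f': mode=DATA remaining=1 emitted=4 chunks_done=0
Byte 7 = '2': mode=DATA_DONE remaining=0 emitted=5 chunks_done=0
Byte 8 = 0x0D: mode=DATA_CR remaining=0 emitted=5 chunks_done=0
Byte 9 = 0x0A: mode=SIZE remaining=0 emitted=5 chunks_done=1
Byte 10 = '4': mode=SIZE remaining=0 emitted=5 chunks_done=1
Byte 11 = 0x0D: mode=SIZE_CR remaining=0 emitted=5 chunks_done=1
Byte 12 = 0x0A: mode=DATA remaining=4 emitted=5 chunks_done=1
Byte 13 = 'f': mode=DATA remaining=3 emitted=6 chunks_done=1
Byte 14 = 'a': mode=DATA remaining=2 emitted=7 chunks_done=1
Byte 15 = 'o': mode=DATA remaining=1 emitted=8 chunks_done=1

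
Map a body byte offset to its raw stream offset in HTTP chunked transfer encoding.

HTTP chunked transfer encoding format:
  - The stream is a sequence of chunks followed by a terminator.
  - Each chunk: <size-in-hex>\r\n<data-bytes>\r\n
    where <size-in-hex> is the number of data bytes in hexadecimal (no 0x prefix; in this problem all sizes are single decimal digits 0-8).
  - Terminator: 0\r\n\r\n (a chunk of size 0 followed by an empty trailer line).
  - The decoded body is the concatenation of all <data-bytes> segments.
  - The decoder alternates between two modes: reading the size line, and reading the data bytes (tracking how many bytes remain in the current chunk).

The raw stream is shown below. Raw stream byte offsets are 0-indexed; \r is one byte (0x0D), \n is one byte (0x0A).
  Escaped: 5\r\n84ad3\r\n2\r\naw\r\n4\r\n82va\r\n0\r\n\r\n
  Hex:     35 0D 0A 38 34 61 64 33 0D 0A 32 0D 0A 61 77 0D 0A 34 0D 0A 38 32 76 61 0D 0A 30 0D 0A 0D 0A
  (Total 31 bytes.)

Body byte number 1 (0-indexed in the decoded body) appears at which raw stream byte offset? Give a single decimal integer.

Chunk 1: stream[0..1]='5' size=0x5=5, data at stream[3..8]='84ad3' -> body[0..5], body so far='84ad3'
Chunk 2: stream[10..11]='2' size=0x2=2, data at stream[13..15]='aw' -> body[5..7], body so far='84ad3aw'
Chunk 3: stream[17..18]='4' size=0x4=4, data at stream[20..24]='82va' -> body[7..11], body so far='84ad3aw82va'
Chunk 4: stream[26..27]='0' size=0 (terminator). Final body='84ad3aw82va' (11 bytes)
Body byte 1 at stream offset 4

Answer: 4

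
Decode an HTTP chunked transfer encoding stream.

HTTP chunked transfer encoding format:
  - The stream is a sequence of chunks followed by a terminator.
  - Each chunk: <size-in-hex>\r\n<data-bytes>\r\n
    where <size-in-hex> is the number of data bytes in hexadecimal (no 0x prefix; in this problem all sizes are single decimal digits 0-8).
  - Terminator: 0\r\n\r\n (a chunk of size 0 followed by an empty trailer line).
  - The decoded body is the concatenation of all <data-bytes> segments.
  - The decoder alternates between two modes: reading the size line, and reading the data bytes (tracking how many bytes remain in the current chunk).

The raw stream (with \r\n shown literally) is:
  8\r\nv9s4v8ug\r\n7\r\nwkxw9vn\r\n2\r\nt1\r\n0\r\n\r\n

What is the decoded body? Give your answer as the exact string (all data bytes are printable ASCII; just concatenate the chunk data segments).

Answer: v9s4v8ugwkxw9vnt1

Derivation:
Chunk 1: stream[0..1]='8' size=0x8=8, data at stream[3..11]='v9s4v8ug' -> body[0..8], body so far='v9s4v8ug'
Chunk 2: stream[13..14]='7' size=0x7=7, data at stream[16..23]='wkxw9vn' -> body[8..15], body so far='v9s4v8ugwkxw9vn'
Chunk 3: stream[25..26]='2' size=0x2=2, data at stream[28..30]='t1' -> body[15..17], body so far='v9s4v8ugwkxw9vnt1'
Chunk 4: stream[32..33]='0' size=0 (terminator). Final body='v9s4v8ugwkxw9vnt1' (17 bytes)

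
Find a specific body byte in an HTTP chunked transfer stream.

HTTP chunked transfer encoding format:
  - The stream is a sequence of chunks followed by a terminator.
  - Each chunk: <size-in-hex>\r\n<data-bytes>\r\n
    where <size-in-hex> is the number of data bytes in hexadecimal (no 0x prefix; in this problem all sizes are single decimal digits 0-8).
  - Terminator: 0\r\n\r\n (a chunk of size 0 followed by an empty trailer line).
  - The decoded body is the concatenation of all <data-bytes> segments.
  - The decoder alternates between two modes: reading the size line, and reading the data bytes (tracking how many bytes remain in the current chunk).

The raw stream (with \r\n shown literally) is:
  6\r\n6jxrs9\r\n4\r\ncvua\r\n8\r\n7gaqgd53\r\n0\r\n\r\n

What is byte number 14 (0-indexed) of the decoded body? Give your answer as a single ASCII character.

Chunk 1: stream[0..1]='6' size=0x6=6, data at stream[3..9]='6jxrs9' -> body[0..6], body so far='6jxrs9'
Chunk 2: stream[11..12]='4' size=0x4=4, data at stream[14..18]='cvua' -> body[6..10], body so far='6jxrs9cvua'
Chunk 3: stream[20..21]='8' size=0x8=8, data at stream[23..31]='7gaqgd53' -> body[10..18], body so far='6jxrs9cvua7gaqgd53'
Chunk 4: stream[33..34]='0' size=0 (terminator). Final body='6jxrs9cvua7gaqgd53' (18 bytes)
Body byte 14 = 'g'

Answer: g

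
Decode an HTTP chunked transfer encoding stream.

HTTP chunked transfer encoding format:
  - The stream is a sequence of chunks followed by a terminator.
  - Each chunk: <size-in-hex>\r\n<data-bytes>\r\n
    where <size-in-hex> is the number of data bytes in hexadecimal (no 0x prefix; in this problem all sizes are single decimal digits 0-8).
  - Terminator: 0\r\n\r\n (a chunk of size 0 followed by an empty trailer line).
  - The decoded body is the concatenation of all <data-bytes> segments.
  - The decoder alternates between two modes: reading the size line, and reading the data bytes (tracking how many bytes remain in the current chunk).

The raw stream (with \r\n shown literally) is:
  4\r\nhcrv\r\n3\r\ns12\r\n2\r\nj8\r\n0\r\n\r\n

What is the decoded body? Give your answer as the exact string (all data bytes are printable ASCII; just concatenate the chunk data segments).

Answer: hcrvs12j8

Derivation:
Chunk 1: stream[0..1]='4' size=0x4=4, data at stream[3..7]='hcrv' -> body[0..4], body so far='hcrv'
Chunk 2: stream[9..10]='3' size=0x3=3, data at stream[12..15]='s12' -> body[4..7], body so far='hcrvs12'
Chunk 3: stream[17..18]='2' size=0x2=2, data at stream[20..22]='j8' -> body[7..9], body so far='hcrvs12j8'
Chunk 4: stream[24..25]='0' size=0 (terminator). Final body='hcrvs12j8' (9 bytes)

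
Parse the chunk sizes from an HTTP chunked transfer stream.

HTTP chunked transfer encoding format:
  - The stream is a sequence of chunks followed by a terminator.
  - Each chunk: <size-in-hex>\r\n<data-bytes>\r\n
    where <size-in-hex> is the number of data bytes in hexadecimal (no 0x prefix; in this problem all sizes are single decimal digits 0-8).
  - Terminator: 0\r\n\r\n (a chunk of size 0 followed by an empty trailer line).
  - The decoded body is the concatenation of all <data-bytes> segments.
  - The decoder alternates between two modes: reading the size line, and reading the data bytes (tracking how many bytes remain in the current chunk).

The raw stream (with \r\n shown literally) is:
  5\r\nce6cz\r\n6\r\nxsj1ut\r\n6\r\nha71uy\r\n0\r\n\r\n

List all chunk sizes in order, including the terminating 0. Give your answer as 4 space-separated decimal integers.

Chunk 1: stream[0..1]='5' size=0x5=5, data at stream[3..8]='ce6cz' -> body[0..5], body so far='ce6cz'
Chunk 2: stream[10..11]='6' size=0x6=6, data at stream[13..19]='xsj1ut' -> body[5..11], body so far='ce6czxsj1ut'
Chunk 3: stream[21..22]='6' size=0x6=6, data at stream[24..30]='ha71uy' -> body[11..17], body so far='ce6czxsj1utha71uy'
Chunk 4: stream[32..33]='0' size=0 (terminator). Final body='ce6czxsj1utha71uy' (17 bytes)

Answer: 5 6 6 0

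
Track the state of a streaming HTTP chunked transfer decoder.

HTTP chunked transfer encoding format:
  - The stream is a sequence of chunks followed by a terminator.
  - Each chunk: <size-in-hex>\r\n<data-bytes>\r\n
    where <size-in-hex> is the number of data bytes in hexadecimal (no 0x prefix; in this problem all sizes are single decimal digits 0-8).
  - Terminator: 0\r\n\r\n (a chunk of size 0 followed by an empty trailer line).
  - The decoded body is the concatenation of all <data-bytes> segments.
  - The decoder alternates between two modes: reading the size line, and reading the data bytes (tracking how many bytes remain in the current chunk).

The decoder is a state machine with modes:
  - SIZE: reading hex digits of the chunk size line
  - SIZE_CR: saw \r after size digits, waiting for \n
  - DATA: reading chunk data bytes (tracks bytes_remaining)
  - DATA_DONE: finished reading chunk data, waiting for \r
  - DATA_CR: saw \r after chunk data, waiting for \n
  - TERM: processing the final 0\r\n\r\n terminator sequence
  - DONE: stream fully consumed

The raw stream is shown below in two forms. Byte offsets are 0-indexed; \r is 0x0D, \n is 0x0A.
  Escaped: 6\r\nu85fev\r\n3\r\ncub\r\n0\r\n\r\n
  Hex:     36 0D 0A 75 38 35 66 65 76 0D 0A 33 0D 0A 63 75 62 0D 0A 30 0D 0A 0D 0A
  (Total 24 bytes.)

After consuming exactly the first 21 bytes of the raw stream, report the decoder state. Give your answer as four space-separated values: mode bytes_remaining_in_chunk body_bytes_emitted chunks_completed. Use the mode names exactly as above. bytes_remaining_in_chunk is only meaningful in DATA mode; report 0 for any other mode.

Answer: SIZE_CR 0 9 2

Derivation:
Byte 0 = '6': mode=SIZE remaining=0 emitted=0 chunks_done=0
Byte 1 = 0x0D: mode=SIZE_CR remaining=0 emitted=0 chunks_done=0
Byte 2 = 0x0A: mode=DATA remaining=6 emitted=0 chunks_done=0
Byte 3 = 'u': mode=DATA remaining=5 emitted=1 chunks_done=0
Byte 4 = '8': mode=DATA remaining=4 emitted=2 chunks_done=0
Byte 5 = '5': mode=DATA remaining=3 emitted=3 chunks_done=0
Byte 6 = 'f': mode=DATA remaining=2 emitted=4 chunks_done=0
Byte 7 = 'e': mode=DATA remaining=1 emitted=5 chunks_done=0
Byte 8 = 'v': mode=DATA_DONE remaining=0 emitted=6 chunks_done=0
Byte 9 = 0x0D: mode=DATA_CR remaining=0 emitted=6 chunks_done=0
Byte 10 = 0x0A: mode=SIZE remaining=0 emitted=6 chunks_done=1
Byte 11 = '3': mode=SIZE remaining=0 emitted=6 chunks_done=1
Byte 12 = 0x0D: mode=SIZE_CR remaining=0 emitted=6 chunks_done=1
Byte 13 = 0x0A: mode=DATA remaining=3 emitted=6 chunks_done=1
Byte 14 = 'c': mode=DATA remaining=2 emitted=7 chunks_done=1
Byte 15 = 'u': mode=DATA remaining=1 emitted=8 chunks_done=1
Byte 16 = 'b': mode=DATA_DONE remaining=0 emitted=9 chunks_done=1
Byte 17 = 0x0D: mode=DATA_CR remaining=0 emitted=9 chunks_done=1
Byte 18 = 0x0A: mode=SIZE remaining=0 emitted=9 chunks_done=2
Byte 19 = '0': mode=SIZE remaining=0 emitted=9 chunks_done=2
Byte 20 = 0x0D: mode=SIZE_CR remaining=0 emitted=9 chunks_done=2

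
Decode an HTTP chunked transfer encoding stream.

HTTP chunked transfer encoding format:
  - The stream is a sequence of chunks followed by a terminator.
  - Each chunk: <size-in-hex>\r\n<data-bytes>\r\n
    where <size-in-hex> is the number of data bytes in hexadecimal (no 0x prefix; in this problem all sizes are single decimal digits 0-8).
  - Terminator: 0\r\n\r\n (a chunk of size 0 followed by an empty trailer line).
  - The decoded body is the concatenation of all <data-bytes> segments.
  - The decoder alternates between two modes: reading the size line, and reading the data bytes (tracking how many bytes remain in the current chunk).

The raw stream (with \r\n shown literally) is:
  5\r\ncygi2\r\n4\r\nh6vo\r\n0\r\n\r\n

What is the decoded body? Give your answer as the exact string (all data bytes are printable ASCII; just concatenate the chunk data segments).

Chunk 1: stream[0..1]='5' size=0x5=5, data at stream[3..8]='cygi2' -> body[0..5], body so far='cygi2'
Chunk 2: stream[10..11]='4' size=0x4=4, data at stream[13..17]='h6vo' -> body[5..9], body so far='cygi2h6vo'
Chunk 3: stream[19..20]='0' size=0 (terminator). Final body='cygi2h6vo' (9 bytes)

Answer: cygi2h6vo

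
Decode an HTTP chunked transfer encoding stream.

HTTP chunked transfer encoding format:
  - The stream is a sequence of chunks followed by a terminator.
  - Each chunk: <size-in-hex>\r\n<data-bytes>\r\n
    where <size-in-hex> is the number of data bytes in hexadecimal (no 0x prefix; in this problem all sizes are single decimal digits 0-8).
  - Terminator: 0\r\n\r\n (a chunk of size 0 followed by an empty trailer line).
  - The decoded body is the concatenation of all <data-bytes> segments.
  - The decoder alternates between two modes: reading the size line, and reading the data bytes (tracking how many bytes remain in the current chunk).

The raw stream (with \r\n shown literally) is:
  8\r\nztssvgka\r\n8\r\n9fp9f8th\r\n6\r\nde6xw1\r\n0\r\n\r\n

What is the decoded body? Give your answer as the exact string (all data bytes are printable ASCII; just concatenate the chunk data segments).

Chunk 1: stream[0..1]='8' size=0x8=8, data at stream[3..11]='ztssvgka' -> body[0..8], body so far='ztssvgka'
Chunk 2: stream[13..14]='8' size=0x8=8, data at stream[16..24]='9fp9f8th' -> body[8..16], body so far='ztssvgka9fp9f8th'
Chunk 3: stream[26..27]='6' size=0x6=6, data at stream[29..35]='de6xw1' -> body[16..22], body so far='ztssvgka9fp9f8thde6xw1'
Chunk 4: stream[37..38]='0' size=0 (terminator). Final body='ztssvgka9fp9f8thde6xw1' (22 bytes)

Answer: ztssvgka9fp9f8thde6xw1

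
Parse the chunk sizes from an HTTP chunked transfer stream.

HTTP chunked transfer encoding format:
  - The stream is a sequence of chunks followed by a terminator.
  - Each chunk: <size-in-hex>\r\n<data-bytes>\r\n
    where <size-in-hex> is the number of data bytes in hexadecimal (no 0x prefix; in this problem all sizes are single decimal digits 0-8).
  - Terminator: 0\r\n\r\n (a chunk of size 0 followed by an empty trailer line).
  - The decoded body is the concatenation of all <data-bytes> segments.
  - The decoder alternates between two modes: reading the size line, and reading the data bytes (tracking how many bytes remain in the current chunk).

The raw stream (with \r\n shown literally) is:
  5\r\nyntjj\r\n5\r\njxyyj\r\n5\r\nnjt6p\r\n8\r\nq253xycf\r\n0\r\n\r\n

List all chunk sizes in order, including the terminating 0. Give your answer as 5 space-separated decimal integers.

Answer: 5 5 5 8 0

Derivation:
Chunk 1: stream[0..1]='5' size=0x5=5, data at stream[3..8]='yntjj' -> body[0..5], body so far='yntjj'
Chunk 2: stream[10..11]='5' size=0x5=5, data at stream[13..18]='jxyyj' -> body[5..10], body so far='yntjjjxyyj'
Chunk 3: stream[20..21]='5' size=0x5=5, data at stream[23..28]='njt6p' -> body[10..15], body so far='yntjjjxyyjnjt6p'
Chunk 4: stream[30..31]='8' size=0x8=8, data at stream[33..41]='q253xycf' -> body[15..23], body so far='yntjjjxyyjnjt6pq253xycf'
Chunk 5: stream[43..44]='0' size=0 (terminator). Final body='yntjjjxyyjnjt6pq253xycf' (23 bytes)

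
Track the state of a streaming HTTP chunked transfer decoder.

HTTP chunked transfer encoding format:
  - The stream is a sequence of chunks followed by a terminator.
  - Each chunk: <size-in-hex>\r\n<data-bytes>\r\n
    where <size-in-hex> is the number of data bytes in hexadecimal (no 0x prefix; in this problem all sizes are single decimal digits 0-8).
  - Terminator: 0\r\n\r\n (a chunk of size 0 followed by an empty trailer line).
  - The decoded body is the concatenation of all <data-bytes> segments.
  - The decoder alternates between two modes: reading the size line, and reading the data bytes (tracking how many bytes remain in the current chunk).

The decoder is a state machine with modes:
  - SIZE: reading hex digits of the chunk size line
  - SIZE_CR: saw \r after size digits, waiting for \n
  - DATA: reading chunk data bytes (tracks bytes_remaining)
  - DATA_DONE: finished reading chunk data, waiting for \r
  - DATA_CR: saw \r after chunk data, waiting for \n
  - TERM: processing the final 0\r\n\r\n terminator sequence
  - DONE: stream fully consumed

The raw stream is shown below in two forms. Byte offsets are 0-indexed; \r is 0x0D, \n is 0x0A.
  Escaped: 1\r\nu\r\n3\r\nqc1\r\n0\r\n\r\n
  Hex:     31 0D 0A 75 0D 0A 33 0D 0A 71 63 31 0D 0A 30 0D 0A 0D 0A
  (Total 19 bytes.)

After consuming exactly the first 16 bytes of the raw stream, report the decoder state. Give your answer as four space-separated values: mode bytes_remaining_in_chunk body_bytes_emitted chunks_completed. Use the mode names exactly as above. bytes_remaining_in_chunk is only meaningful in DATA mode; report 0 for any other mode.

Byte 0 = '1': mode=SIZE remaining=0 emitted=0 chunks_done=0
Byte 1 = 0x0D: mode=SIZE_CR remaining=0 emitted=0 chunks_done=0
Byte 2 = 0x0A: mode=DATA remaining=1 emitted=0 chunks_done=0
Byte 3 = 'u': mode=DATA_DONE remaining=0 emitted=1 chunks_done=0
Byte 4 = 0x0D: mode=DATA_CR remaining=0 emitted=1 chunks_done=0
Byte 5 = 0x0A: mode=SIZE remaining=0 emitted=1 chunks_done=1
Byte 6 = '3': mode=SIZE remaining=0 emitted=1 chunks_done=1
Byte 7 = 0x0D: mode=SIZE_CR remaining=0 emitted=1 chunks_done=1
Byte 8 = 0x0A: mode=DATA remaining=3 emitted=1 chunks_done=1
Byte 9 = 'q': mode=DATA remaining=2 emitted=2 chunks_done=1
Byte 10 = 'c': mode=DATA remaining=1 emitted=3 chunks_done=1
Byte 11 = '1': mode=DATA_DONE remaining=0 emitted=4 chunks_done=1
Byte 12 = 0x0D: mode=DATA_CR remaining=0 emitted=4 chunks_done=1
Byte 13 = 0x0A: mode=SIZE remaining=0 emitted=4 chunks_done=2
Byte 14 = '0': mode=SIZE remaining=0 emitted=4 chunks_done=2
Byte 15 = 0x0D: mode=SIZE_CR remaining=0 emitted=4 chunks_done=2

Answer: SIZE_CR 0 4 2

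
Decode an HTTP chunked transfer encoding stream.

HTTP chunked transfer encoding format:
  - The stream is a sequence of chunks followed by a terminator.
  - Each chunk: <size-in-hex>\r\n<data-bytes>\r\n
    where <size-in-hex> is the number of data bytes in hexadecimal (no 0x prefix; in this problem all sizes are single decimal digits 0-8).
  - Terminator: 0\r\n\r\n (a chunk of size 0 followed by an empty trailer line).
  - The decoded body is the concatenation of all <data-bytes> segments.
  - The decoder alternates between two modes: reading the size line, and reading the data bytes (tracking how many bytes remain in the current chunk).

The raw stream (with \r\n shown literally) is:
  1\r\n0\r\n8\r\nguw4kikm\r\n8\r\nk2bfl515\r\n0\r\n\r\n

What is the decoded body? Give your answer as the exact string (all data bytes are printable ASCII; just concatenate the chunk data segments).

Chunk 1: stream[0..1]='1' size=0x1=1, data at stream[3..4]='0' -> body[0..1], body so far='0'
Chunk 2: stream[6..7]='8' size=0x8=8, data at stream[9..17]='guw4kikm' -> body[1..9], body so far='0guw4kikm'
Chunk 3: stream[19..20]='8' size=0x8=8, data at stream[22..30]='k2bfl515' -> body[9..17], body so far='0guw4kikmk2bfl515'
Chunk 4: stream[32..33]='0' size=0 (terminator). Final body='0guw4kikmk2bfl515' (17 bytes)

Answer: 0guw4kikmk2bfl515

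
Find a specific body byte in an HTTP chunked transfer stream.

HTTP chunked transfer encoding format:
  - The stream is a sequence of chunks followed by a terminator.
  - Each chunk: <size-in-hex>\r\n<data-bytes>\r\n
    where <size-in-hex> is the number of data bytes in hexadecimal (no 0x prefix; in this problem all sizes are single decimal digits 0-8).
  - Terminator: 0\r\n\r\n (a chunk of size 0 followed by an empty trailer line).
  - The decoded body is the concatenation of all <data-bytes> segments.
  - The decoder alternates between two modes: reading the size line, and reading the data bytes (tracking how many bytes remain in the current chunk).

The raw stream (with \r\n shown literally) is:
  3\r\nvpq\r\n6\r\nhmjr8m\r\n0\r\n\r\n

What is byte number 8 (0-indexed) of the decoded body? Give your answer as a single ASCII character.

Answer: m

Derivation:
Chunk 1: stream[0..1]='3' size=0x3=3, data at stream[3..6]='vpq' -> body[0..3], body so far='vpq'
Chunk 2: stream[8..9]='6' size=0x6=6, data at stream[11..17]='hmjr8m' -> body[3..9], body so far='vpqhmjr8m'
Chunk 3: stream[19..20]='0' size=0 (terminator). Final body='vpqhmjr8m' (9 bytes)
Body byte 8 = 'm'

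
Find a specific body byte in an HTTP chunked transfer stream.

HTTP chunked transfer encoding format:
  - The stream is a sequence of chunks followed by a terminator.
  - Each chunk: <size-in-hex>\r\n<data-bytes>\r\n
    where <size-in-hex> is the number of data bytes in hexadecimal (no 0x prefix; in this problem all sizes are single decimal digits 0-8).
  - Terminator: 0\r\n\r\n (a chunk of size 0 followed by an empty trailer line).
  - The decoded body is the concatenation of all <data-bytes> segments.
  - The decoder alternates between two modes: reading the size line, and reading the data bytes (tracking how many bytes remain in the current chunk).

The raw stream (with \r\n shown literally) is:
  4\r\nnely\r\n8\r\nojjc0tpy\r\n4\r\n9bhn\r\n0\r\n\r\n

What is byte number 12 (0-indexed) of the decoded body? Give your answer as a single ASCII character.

Chunk 1: stream[0..1]='4' size=0x4=4, data at stream[3..7]='nely' -> body[0..4], body so far='nely'
Chunk 2: stream[9..10]='8' size=0x8=8, data at stream[12..20]='ojjc0tpy' -> body[4..12], body so far='nelyojjc0tpy'
Chunk 3: stream[22..23]='4' size=0x4=4, data at stream[25..29]='9bhn' -> body[12..16], body so far='nelyojjc0tpy9bhn'
Chunk 4: stream[31..32]='0' size=0 (terminator). Final body='nelyojjc0tpy9bhn' (16 bytes)
Body byte 12 = '9'

Answer: 9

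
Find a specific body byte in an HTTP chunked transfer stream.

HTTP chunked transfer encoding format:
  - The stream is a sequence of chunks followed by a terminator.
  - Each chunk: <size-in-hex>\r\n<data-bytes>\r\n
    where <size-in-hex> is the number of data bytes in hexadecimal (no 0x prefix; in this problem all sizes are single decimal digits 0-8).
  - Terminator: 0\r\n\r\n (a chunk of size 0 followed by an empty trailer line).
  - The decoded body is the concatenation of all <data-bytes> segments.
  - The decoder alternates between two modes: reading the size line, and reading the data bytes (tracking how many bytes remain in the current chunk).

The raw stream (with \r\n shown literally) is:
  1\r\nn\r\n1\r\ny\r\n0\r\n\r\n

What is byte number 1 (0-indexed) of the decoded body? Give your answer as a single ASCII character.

Answer: y

Derivation:
Chunk 1: stream[0..1]='1' size=0x1=1, data at stream[3..4]='n' -> body[0..1], body so far='n'
Chunk 2: stream[6..7]='1' size=0x1=1, data at stream[9..10]='y' -> body[1..2], body so far='ny'
Chunk 3: stream[12..13]='0' size=0 (terminator). Final body='ny' (2 bytes)
Body byte 1 = 'y'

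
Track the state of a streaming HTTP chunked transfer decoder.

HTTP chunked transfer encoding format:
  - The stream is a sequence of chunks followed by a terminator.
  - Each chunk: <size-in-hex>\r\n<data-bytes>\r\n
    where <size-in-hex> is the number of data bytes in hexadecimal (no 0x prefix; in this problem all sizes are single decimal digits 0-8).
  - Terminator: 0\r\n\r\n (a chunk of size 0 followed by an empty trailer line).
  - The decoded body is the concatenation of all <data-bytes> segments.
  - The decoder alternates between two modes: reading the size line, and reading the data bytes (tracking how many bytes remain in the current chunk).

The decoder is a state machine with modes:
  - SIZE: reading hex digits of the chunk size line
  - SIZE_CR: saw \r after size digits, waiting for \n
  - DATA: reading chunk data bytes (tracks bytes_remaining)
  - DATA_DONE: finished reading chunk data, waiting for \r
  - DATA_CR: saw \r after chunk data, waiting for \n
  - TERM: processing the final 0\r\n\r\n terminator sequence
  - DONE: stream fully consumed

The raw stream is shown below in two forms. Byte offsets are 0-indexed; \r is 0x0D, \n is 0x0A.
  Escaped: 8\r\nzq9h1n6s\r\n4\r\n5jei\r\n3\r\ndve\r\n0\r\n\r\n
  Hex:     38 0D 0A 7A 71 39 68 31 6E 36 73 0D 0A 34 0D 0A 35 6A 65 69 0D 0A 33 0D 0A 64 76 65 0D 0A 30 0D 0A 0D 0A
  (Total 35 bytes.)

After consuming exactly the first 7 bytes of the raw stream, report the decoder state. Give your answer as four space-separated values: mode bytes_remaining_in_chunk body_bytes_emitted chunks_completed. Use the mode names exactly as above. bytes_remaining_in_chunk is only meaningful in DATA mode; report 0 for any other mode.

Byte 0 = '8': mode=SIZE remaining=0 emitted=0 chunks_done=0
Byte 1 = 0x0D: mode=SIZE_CR remaining=0 emitted=0 chunks_done=0
Byte 2 = 0x0A: mode=DATA remaining=8 emitted=0 chunks_done=0
Byte 3 = 'z': mode=DATA remaining=7 emitted=1 chunks_done=0
Byte 4 = 'q': mode=DATA remaining=6 emitted=2 chunks_done=0
Byte 5 = '9': mode=DATA remaining=5 emitted=3 chunks_done=0
Byte 6 = 'h': mode=DATA remaining=4 emitted=4 chunks_done=0

Answer: DATA 4 4 0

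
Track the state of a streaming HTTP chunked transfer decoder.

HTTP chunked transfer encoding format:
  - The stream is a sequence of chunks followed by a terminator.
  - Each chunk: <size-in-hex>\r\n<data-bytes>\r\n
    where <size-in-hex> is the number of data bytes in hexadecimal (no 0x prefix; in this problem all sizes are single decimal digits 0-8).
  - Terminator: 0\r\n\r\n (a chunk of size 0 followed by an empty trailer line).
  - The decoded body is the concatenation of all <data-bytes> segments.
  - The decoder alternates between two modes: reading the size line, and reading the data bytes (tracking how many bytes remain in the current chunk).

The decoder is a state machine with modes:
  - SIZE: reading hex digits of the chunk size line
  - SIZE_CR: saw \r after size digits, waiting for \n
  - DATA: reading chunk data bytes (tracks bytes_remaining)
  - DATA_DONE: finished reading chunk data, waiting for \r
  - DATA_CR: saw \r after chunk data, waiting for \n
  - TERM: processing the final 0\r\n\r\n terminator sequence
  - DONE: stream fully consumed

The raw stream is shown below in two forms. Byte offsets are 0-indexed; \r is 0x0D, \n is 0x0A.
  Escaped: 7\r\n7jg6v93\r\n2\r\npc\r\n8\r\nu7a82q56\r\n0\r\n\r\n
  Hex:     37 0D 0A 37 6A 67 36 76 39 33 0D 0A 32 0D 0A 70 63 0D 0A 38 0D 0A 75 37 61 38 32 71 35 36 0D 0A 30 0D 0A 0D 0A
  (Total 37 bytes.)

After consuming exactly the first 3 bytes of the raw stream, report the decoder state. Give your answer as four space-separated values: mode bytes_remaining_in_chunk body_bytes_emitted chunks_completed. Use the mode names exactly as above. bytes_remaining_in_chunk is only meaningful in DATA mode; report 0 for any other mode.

Answer: DATA 7 0 0

Derivation:
Byte 0 = '7': mode=SIZE remaining=0 emitted=0 chunks_done=0
Byte 1 = 0x0D: mode=SIZE_CR remaining=0 emitted=0 chunks_done=0
Byte 2 = 0x0A: mode=DATA remaining=7 emitted=0 chunks_done=0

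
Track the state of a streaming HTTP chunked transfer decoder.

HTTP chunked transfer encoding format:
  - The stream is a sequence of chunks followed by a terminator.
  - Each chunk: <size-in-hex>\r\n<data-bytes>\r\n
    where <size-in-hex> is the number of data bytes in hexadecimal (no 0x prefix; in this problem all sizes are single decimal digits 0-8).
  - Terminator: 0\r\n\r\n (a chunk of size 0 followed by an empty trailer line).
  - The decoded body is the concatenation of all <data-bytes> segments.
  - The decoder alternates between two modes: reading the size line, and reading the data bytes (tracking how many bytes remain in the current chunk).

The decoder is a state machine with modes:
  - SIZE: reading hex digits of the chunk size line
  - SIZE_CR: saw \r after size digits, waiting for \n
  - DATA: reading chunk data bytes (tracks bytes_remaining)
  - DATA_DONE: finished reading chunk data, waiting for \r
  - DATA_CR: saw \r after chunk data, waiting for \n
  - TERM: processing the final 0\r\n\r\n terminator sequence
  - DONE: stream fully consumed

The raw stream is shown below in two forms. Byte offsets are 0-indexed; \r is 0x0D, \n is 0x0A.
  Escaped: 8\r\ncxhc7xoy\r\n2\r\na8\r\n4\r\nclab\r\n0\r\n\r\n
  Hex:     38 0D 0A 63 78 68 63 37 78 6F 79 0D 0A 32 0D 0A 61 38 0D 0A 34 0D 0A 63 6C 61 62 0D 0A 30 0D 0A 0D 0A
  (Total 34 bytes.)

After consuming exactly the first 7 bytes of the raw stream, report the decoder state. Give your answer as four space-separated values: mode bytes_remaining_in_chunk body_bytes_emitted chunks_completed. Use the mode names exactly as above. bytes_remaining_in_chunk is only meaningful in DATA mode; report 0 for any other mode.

Answer: DATA 4 4 0

Derivation:
Byte 0 = '8': mode=SIZE remaining=0 emitted=0 chunks_done=0
Byte 1 = 0x0D: mode=SIZE_CR remaining=0 emitted=0 chunks_done=0
Byte 2 = 0x0A: mode=DATA remaining=8 emitted=0 chunks_done=0
Byte 3 = 'c': mode=DATA remaining=7 emitted=1 chunks_done=0
Byte 4 = 'x': mode=DATA remaining=6 emitted=2 chunks_done=0
Byte 5 = 'h': mode=DATA remaining=5 emitted=3 chunks_done=0
Byte 6 = 'c': mode=DATA remaining=4 emitted=4 chunks_done=0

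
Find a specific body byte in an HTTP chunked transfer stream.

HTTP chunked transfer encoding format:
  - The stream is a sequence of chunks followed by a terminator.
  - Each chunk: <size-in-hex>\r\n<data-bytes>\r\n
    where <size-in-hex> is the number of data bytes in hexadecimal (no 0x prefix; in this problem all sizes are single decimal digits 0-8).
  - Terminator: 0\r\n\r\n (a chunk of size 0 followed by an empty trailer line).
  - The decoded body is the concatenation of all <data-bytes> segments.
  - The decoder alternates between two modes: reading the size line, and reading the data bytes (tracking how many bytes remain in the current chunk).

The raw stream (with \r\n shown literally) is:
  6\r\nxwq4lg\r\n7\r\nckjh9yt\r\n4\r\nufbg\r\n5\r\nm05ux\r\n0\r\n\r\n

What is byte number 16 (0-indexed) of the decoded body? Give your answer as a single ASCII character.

Chunk 1: stream[0..1]='6' size=0x6=6, data at stream[3..9]='xwq4lg' -> body[0..6], body so far='xwq4lg'
Chunk 2: stream[11..12]='7' size=0x7=7, data at stream[14..21]='ckjh9yt' -> body[6..13], body so far='xwq4lgckjh9yt'
Chunk 3: stream[23..24]='4' size=0x4=4, data at stream[26..30]='ufbg' -> body[13..17], body so far='xwq4lgckjh9ytufbg'
Chunk 4: stream[32..33]='5' size=0x5=5, data at stream[35..40]='m05ux' -> body[17..22], body so far='xwq4lgckjh9ytufbgm05ux'
Chunk 5: stream[42..43]='0' size=0 (terminator). Final body='xwq4lgckjh9ytufbgm05ux' (22 bytes)
Body byte 16 = 'g'

Answer: g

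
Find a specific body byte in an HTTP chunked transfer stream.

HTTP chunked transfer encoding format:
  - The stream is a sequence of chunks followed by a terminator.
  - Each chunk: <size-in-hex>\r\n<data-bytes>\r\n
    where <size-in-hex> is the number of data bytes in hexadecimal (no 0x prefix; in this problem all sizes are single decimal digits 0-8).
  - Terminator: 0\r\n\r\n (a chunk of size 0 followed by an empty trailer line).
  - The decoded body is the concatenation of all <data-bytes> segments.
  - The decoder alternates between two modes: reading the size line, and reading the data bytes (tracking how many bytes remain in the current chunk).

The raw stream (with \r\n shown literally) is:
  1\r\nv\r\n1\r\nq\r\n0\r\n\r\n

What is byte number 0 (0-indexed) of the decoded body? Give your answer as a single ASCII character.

Answer: v

Derivation:
Chunk 1: stream[0..1]='1' size=0x1=1, data at stream[3..4]='v' -> body[0..1], body so far='v'
Chunk 2: stream[6..7]='1' size=0x1=1, data at stream[9..10]='q' -> body[1..2], body so far='vq'
Chunk 3: stream[12..13]='0' size=0 (terminator). Final body='vq' (2 bytes)
Body byte 0 = 'v'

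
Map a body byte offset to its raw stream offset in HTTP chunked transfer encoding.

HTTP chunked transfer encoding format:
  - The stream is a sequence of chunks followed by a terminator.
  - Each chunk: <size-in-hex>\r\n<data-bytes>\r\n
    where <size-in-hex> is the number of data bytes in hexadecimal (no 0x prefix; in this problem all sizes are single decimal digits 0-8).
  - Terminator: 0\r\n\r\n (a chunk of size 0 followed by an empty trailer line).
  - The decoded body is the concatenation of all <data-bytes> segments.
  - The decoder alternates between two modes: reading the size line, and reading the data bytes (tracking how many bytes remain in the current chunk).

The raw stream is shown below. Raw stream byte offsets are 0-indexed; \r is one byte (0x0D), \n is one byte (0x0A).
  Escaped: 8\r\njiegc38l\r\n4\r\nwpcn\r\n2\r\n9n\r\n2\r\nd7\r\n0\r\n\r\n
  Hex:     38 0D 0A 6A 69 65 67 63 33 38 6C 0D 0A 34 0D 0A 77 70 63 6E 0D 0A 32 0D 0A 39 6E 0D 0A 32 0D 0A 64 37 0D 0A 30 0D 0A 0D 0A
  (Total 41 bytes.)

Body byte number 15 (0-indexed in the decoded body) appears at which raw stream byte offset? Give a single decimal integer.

Chunk 1: stream[0..1]='8' size=0x8=8, data at stream[3..11]='jiegc38l' -> body[0..8], body so far='jiegc38l'
Chunk 2: stream[13..14]='4' size=0x4=4, data at stream[16..20]='wpcn' -> body[8..12], body so far='jiegc38lwpcn'
Chunk 3: stream[22..23]='2' size=0x2=2, data at stream[25..27]='9n' -> body[12..14], body so far='jiegc38lwpcn9n'
Chunk 4: stream[29..30]='2' size=0x2=2, data at stream[32..34]='d7' -> body[14..16], body so far='jiegc38lwpcn9nd7'
Chunk 5: stream[36..37]='0' size=0 (terminator). Final body='jiegc38lwpcn9nd7' (16 bytes)
Body byte 15 at stream offset 33

Answer: 33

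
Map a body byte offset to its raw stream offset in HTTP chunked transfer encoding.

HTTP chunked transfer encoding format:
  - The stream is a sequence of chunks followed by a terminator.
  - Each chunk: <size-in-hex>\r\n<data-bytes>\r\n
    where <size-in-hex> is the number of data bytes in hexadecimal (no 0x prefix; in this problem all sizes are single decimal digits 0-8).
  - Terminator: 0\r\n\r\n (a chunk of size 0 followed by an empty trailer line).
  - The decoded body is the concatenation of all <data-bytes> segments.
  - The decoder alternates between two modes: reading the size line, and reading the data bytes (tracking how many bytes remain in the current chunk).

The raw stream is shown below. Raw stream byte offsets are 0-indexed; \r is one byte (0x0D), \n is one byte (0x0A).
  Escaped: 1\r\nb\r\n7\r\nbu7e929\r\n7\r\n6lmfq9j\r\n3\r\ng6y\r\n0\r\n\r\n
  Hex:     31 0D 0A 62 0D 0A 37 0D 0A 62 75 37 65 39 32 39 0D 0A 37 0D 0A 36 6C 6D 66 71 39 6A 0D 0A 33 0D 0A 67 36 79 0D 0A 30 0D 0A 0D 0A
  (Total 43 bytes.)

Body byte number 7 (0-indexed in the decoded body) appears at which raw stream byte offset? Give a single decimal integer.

Answer: 15

Derivation:
Chunk 1: stream[0..1]='1' size=0x1=1, data at stream[3..4]='b' -> body[0..1], body so far='b'
Chunk 2: stream[6..7]='7' size=0x7=7, data at stream[9..16]='bu7e929' -> body[1..8], body so far='bbu7e929'
Chunk 3: stream[18..19]='7' size=0x7=7, data at stream[21..28]='6lmfq9j' -> body[8..15], body so far='bbu7e9296lmfq9j'
Chunk 4: stream[30..31]='3' size=0x3=3, data at stream[33..36]='g6y' -> body[15..18], body so far='bbu7e9296lmfq9jg6y'
Chunk 5: stream[38..39]='0' size=0 (terminator). Final body='bbu7e9296lmfq9jg6y' (18 bytes)
Body byte 7 at stream offset 15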